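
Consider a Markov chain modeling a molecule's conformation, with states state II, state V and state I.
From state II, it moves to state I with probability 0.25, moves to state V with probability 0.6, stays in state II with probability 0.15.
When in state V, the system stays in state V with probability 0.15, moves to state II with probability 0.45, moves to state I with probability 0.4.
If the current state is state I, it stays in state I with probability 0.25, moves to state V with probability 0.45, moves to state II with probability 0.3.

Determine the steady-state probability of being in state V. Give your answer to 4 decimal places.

Let the stationary distribution be π with π = πP and π_1 + π_2 + π_3 = 1.
π_1 = 0.15·π_1 + 0.45·π_2 + 0.3·π_3
π_2 = 0.6·π_1 + 0.15·π_2 + 0.45·π_3
Solving with the normalization constraint gives π = (0.3107, 0.3820, 0.3073).
So the stationary probability of state V is 0.3820.

0.3820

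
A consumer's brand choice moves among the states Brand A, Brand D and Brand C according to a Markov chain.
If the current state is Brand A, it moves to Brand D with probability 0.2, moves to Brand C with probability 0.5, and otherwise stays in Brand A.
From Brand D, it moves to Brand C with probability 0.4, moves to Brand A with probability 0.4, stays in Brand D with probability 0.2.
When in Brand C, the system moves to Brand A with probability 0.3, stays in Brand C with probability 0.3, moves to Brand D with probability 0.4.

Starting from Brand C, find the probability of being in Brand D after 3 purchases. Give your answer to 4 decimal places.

Propagate the distribution vector 3 purchases from Brand C.
After 0 purchases: (0.0000, 0.0000, 1.0000)
After 1 purchase: (0.3000, 0.4000, 0.3000)
After 2 purchases: (0.3400, 0.2600, 0.4000)
After 3 purchases: (0.3260, 0.2800, 0.3940)
P(in Brand D after 3 purchases) = 0.2800

0.2800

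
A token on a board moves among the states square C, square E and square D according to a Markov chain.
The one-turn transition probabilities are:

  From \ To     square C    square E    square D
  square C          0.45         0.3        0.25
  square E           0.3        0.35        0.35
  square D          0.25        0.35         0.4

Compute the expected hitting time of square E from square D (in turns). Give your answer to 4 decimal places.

2.9907

Let t(s) be the expected number of turns to first reach square E from state s, with t(square E) = 0. Conditioning on the first turn:
t(square C) = 1 + 0.45·t(square C) + 0.25·t(square D)
t(square D) = 1 + 0.25·t(square C) + 0.4·t(square D)
Solving: t(square C) = 3.1776, t(square D) = 2.9907.
Expected turns from square D to square E: 2.9907.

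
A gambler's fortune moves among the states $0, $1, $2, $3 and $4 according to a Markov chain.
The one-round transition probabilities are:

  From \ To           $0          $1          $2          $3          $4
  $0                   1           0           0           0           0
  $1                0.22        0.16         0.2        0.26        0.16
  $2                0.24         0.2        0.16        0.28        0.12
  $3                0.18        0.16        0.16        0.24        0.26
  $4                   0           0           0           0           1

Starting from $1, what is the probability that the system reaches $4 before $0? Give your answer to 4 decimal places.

0.4557

Let h(s) be the probability of absorption at $4 starting from transient state s. Then h($4) = 1 and h($0) = 0. By first-step analysis:
h($1) = 0.22·0 + 0.16·h($1) + 0.2·h($2) + 0.26·h($3) + 0.16·1
h($2) = 0.24·0 + 0.2·h($1) + 0.16·h($2) + 0.28·h($3) + 0.12·1
h($3) = 0.18·0 + 0.16·h($1) + 0.16·h($2) + 0.24·h($3) + 0.26·1
Solving: h($1) = 0.4557, h($2) = 0.4273, h($3) = 0.5280.
Starting from $1, the probability is 0.4557.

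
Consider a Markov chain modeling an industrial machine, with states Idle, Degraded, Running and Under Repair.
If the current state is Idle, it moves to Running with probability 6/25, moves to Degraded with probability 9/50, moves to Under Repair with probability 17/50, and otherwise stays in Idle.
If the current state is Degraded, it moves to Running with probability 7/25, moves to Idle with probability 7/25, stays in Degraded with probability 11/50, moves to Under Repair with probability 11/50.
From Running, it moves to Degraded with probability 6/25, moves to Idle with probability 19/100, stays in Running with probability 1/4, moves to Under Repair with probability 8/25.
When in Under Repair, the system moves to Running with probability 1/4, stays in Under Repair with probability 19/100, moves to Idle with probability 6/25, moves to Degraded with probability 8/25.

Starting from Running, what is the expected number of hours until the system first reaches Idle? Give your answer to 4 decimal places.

4.4239

Let t(s) be the expected number of hours to first reach Idle from state s, with t(Idle) = 0. Conditioning on the first hour:
t(Degraded) = 1 + 0.22·t(Degraded) + 0.28·t(Running) + 0.22·t(Under Repair)
t(Running) = 1 + 0.24·t(Degraded) + 0.25·t(Running) + 0.32·t(Under Repair)
t(Under Repair) = 1 + 0.32·t(Degraded) + 0.25·t(Running) + 0.19·t(Under Repair)
Solving: t(Degraded) = 4.0553, t(Running) = 4.4239, t(Under Repair) = 4.2021.
Expected hours from Running to Idle: 4.4239.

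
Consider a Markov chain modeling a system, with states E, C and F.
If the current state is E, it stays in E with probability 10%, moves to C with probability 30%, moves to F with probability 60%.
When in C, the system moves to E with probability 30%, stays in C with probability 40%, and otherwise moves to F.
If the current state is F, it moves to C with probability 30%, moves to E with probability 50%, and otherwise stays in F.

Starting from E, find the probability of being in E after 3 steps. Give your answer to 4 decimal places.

Propagate the distribution vector 3 steps from E.
After 0 steps: (1.0000, 0.0000, 0.0000)
After 1 step: (0.1000, 0.3000, 0.6000)
After 2 steps: (0.4000, 0.3300, 0.2700)
After 3 steps: (0.2740, 0.3330, 0.3930)
P(in E after 3 steps) = 0.2740

0.2740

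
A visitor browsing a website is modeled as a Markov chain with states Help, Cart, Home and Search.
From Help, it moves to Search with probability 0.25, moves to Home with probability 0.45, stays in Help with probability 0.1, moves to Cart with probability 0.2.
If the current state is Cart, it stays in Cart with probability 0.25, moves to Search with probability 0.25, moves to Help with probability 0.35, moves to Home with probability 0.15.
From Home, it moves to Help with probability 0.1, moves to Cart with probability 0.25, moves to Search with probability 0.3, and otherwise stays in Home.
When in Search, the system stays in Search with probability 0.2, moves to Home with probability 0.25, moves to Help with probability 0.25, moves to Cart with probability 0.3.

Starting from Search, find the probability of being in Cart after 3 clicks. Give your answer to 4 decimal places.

Propagate the distribution vector 3 clicks from Search.
After 0 clicks: (0.0000, 0.0000, 0.0000, 1.0000)
After 1 click: (0.2500, 0.3000, 0.2500, 0.2000)
After 2 clicks: (0.2050, 0.2475, 0.2950, 0.2525)
After 3 clicks: (0.1998, 0.2524, 0.2958, 0.2521)
P(in Cart after 3 clicks) = 0.2524

0.2524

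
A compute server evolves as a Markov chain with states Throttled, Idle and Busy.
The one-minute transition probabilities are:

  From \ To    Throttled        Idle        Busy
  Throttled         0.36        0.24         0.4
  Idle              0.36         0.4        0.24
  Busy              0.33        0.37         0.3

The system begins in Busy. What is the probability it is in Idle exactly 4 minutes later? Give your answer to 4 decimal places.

0.3344

Propagate the distribution vector 4 minutes from Busy.
After 0 minutes: (0.0000, 0.0000, 1.0000)
After 1 minute: (0.3300, 0.3700, 0.3000)
After 2 minutes: (0.3510, 0.3382, 0.3108)
After 3 minutes: (0.3507, 0.3345, 0.3148)
After 4 minutes: (0.3506, 0.3344, 0.3150)
P(in Idle after 4 minutes) = 0.3344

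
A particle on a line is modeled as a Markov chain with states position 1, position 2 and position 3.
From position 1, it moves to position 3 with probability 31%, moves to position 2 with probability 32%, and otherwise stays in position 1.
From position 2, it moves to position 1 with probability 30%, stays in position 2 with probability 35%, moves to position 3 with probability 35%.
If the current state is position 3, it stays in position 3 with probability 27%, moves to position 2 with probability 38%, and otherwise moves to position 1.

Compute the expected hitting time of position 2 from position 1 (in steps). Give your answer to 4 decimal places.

Let t(s) be the expected number of steps to first reach position 2 from state s, with t(position 2) = 0. Conditioning on the first step:
t(position 1) = 1 + 0.37·t(position 1) + 0.31·t(position 3)
t(position 3) = 1 + 0.35·t(position 1) + 0.27·t(position 3)
Solving: t(position 1) = 2.9596, t(position 3) = 2.7888.
Expected steps from position 1 to position 2: 2.9596.

2.9596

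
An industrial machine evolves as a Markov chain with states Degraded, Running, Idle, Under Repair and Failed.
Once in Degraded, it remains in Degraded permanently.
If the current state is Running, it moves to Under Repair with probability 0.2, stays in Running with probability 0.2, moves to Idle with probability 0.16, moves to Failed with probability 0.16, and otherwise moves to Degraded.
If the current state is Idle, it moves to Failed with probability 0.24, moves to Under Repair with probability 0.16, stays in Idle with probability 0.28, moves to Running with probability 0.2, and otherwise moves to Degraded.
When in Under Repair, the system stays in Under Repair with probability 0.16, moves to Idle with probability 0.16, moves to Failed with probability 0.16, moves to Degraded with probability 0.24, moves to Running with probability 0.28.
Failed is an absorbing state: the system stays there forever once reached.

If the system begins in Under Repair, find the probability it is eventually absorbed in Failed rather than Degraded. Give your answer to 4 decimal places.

Let h(s) be the probability of absorption at Failed starting from transient state s. Then h(Failed) = 1 and h(Degraded) = 0. By first-step analysis:
h(Running) = 0.28·0 + 0.2·h(Running) + 0.16·h(Idle) + 0.2·h(Under Repair) + 0.16·1
h(Idle) = 0.12·0 + 0.2·h(Running) + 0.28·h(Idle) + 0.16·h(Under Repair) + 0.24·1
h(Under Repair) = 0.24·0 + 0.28·h(Running) + 0.16·h(Idle) + 0.16·h(Under Repair) + 0.16·1
Solving: h(Running) = 0.4175, h(Idle) = 0.5457, h(Under Repair) = 0.4336.
Starting from Under Repair, the probability is 0.4336.

0.4336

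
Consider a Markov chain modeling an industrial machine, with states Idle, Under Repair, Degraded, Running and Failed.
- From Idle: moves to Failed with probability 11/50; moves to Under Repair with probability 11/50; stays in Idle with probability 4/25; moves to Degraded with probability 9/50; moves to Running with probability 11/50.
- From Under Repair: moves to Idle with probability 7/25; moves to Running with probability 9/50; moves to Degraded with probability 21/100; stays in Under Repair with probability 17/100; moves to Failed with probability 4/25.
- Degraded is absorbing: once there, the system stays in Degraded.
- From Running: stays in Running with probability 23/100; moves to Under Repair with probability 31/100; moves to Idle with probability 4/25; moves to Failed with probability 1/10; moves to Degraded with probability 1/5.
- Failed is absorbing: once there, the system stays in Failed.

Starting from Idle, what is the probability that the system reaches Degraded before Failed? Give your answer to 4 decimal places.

Let h(s) be the probability of absorption at Degraded starting from transient state s. Then h(Degraded) = 1 and h(Failed) = 0. By first-step analysis:
h(Idle) = 0.16·h(Idle) + 0.22·h(Under Repair) + 0.18·1 + 0.22·h(Running) + 0.22·0
h(Under Repair) = 0.28·h(Idle) + 0.17·h(Under Repair) + 0.21·1 + 0.18·h(Running) + 0.16·0
h(Running) = 0.16·h(Idle) + 0.31·h(Under Repair) + 0.2·1 + 0.23·h(Running) + 0.1·0
Solving: h(Idle) = 0.5139, h(Under Repair) = 0.5542, h(Running) = 0.5897.
Starting from Idle, the probability is 0.5139.

0.5139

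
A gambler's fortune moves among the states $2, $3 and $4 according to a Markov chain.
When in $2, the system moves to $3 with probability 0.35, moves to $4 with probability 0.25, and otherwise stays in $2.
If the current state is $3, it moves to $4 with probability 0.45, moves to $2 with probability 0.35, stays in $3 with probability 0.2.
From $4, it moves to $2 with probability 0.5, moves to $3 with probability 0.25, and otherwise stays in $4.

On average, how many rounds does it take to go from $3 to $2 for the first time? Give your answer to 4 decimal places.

Let t(s) be the expected number of rounds to first reach $2 from state s, with t($2) = 0. Conditioning on the first round:
t($3) = 1 + 0.2·t($3) + 0.45·t($4)
t($4) = 1 + 0.25·t($3) + 0.25·t($4)
Solving: t($3) = 2.4615, t($4) = 2.1538.
Expected rounds from $3 to $2: 2.4615.

2.4615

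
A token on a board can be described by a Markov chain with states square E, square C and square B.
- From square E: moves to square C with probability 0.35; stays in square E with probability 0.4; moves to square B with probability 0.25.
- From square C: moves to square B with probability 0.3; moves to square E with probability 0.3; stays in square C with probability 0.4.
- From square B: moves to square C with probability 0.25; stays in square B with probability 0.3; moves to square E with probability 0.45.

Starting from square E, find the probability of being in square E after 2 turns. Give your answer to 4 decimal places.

Sum over the intermediate state after 1 turn:
P = P(square E→square E)·P(square E→square E) + P(square E→square C)·P(square C→square E) + P(square E→square B)·P(square B→square E)
  = 0.4×0.4 + 0.35×0.3 + 0.25×0.45
  = 0.1600 + 0.1050 + 0.1125 = 0.3775

0.3775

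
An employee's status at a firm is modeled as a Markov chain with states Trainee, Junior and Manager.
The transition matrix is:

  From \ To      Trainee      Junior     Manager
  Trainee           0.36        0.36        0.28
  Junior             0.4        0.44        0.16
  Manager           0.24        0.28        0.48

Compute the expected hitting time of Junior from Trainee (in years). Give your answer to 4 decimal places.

3.0120

Let t(s) be the expected number of years to first reach Junior from state s, with t(Junior) = 0. Conditioning on the first year:
t(Trainee) = 1 + 0.36·t(Trainee) + 0.28·t(Manager)
t(Manager) = 1 + 0.24·t(Trainee) + 0.48·t(Manager)
Solving: t(Trainee) = 3.0120, t(Manager) = 3.3133.
Expected years from Trainee to Junior: 3.0120.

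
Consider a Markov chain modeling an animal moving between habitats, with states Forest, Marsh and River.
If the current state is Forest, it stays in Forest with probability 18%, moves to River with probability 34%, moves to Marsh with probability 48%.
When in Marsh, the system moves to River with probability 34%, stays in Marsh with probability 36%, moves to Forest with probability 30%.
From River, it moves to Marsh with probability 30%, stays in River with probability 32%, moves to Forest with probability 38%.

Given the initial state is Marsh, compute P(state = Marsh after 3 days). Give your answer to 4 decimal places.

Propagate the distribution vector 3 days from Marsh.
After 0 days: (0.0000, 1.0000, 0.0000)
After 1 day: (0.3000, 0.3600, 0.3400)
After 2 days: (0.2912, 0.3756, 0.3332)
After 3 days: (0.2917, 0.3750, 0.3333)
P(in Marsh after 3 days) = 0.3750

0.3750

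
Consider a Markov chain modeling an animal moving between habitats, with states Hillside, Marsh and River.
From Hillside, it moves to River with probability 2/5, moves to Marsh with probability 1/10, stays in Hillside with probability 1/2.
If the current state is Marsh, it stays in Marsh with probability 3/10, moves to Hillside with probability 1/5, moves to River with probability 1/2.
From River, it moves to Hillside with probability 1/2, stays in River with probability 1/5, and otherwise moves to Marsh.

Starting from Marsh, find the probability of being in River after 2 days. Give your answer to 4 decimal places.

Sum over the intermediate state after 1 day:
P = P(Marsh→Hillside)·P(Hillside→River) + P(Marsh→Marsh)·P(Marsh→River) + P(Marsh→River)·P(River→River)
  = 0.2×0.4 + 0.3×0.5 + 0.5×0.2
  = 0.0800 + 0.1500 + 0.1000 = 0.3300

0.3300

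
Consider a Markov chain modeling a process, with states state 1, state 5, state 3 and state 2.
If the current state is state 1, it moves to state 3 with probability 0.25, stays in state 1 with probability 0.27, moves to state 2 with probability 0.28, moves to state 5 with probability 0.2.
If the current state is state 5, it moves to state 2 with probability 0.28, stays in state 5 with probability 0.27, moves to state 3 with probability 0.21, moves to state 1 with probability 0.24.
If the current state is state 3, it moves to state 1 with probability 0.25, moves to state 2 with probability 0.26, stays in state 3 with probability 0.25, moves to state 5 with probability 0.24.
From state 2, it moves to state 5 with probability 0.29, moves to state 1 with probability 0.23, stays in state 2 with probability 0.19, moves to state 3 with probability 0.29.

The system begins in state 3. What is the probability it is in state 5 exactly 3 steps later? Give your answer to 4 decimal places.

0.2502

Propagate the distribution vector 3 steps from state 3.
After 0 steps: (0.0000, 0.0000, 1.0000, 0.0000)
After 1 step: (0.2500, 0.2400, 0.2500, 0.2600)
After 2 steps: (0.2474, 0.2502, 0.2508, 0.2516)
After 3 steps: (0.2474, 0.2502, 0.2501, 0.2523)
P(in state 5 after 3 steps) = 0.2502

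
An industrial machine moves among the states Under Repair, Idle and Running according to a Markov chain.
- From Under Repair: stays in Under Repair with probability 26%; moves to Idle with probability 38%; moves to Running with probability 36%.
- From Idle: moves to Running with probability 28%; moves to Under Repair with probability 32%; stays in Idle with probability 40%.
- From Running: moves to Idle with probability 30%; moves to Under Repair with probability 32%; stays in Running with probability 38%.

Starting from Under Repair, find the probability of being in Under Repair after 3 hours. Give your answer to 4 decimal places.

Propagate the distribution vector 3 hours from Under Repair.
After 0 hours: (1.0000, 0.0000, 0.0000)
After 1 hour: (0.2600, 0.3800, 0.3600)
After 2 hours: (0.3044, 0.3588, 0.3368)
After 3 hours: (0.3017, 0.3602, 0.3380)
P(in Under Repair after 3 hours) = 0.3017

0.3017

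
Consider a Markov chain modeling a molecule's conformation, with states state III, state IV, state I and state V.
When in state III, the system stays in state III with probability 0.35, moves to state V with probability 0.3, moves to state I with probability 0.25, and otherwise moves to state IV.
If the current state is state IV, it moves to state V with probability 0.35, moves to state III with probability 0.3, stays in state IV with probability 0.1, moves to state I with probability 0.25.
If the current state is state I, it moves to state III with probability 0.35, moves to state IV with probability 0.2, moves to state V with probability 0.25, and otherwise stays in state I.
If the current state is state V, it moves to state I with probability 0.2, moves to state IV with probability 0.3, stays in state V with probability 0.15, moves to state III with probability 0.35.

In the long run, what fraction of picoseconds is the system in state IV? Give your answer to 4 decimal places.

Let the stationary distribution be π with π = πP and π_1 + π_2 + π_3 + π_4 = 1.
π_1 = 0.35·π_1 + 0.3·π_2 + 0.35·π_3 + 0.35·π_4
π_2 = 0.1·π_1 + 0.1·π_2 + 0.2·π_3 + 0.3·π_4
π_3 = 0.25·π_1 + 0.25·π_2 + 0.2·π_3 + 0.2·π_4
Solving with the normalization constraint gives π = (0.3413, 0.1743, 0.2258, 0.2586).
So the stationary probability of state IV is 0.1743.

0.1743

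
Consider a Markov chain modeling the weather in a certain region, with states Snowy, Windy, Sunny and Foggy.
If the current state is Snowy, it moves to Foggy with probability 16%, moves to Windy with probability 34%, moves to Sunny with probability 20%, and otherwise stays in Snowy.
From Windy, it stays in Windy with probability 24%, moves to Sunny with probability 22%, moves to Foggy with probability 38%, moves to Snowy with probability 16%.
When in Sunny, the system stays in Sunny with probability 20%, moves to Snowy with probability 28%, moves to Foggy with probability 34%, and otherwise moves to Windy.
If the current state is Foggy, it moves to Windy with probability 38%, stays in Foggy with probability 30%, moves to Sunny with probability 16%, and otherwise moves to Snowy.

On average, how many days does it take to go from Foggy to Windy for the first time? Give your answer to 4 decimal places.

Let t(s) be the expected number of days to first reach Windy from state s, with t(Windy) = 0. Conditioning on the first day:
t(Snowy) = 1 + 0.3·t(Snowy) + 0.2·t(Sunny) + 0.16·t(Foggy)
t(Sunny) = 1 + 0.28·t(Snowy) + 0.2·t(Sunny) + 0.34·t(Foggy)
t(Foggy) = 1 + 0.16·t(Snowy) + 0.16·t(Sunny) + 0.3·t(Foggy)
Solving: t(Snowy) = 3.1398, t(Sunny) = 3.6120, t(Foggy) = 2.9718.
Expected days from Foggy to Windy: 2.9718.

2.9718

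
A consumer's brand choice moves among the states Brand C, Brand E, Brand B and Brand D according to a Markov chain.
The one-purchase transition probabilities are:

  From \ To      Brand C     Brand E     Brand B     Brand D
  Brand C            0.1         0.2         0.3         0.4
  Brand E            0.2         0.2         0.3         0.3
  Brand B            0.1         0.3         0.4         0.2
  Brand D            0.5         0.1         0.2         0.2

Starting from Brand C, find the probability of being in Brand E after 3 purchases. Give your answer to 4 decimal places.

Propagate the distribution vector 3 purchases from Brand C.
After 0 purchases: (1.0000, 0.0000, 0.0000, 0.0000)
After 1 purchase: (0.1000, 0.2000, 0.3000, 0.4000)
After 2 purchases: (0.2800, 0.1900, 0.2900, 0.2400)
After 3 purchases: (0.2150, 0.2050, 0.3050, 0.2750)
P(in Brand E after 3 purchases) = 0.2050

0.2050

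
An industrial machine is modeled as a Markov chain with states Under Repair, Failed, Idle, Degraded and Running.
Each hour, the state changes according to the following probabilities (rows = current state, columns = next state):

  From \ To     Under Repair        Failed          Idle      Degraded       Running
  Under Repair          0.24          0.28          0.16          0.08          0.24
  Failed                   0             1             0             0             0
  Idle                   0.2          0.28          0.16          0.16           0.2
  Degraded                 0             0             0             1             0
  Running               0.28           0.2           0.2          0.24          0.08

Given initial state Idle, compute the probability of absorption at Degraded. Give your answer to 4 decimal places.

Let h(s) be the probability of absorption at Degraded starting from transient state s. Then h(Degraded) = 1 and h(Failed) = 0. By first-step analysis:
h(Under Repair) = 0.24·h(Under Repair) + 0.28·0 + 0.16·h(Idle) + 0.08·1 + 0.24·h(Running)
h(Idle) = 0.2·h(Under Repair) + 0.28·0 + 0.16·h(Idle) + 0.16·1 + 0.2·h(Running)
h(Running) = 0.28·h(Under Repair) + 0.2·0 + 0.2·h(Idle) + 0.24·1 + 0.08·h(Running)
Solving: h(Under Repair) = 0.3225, h(Idle) = 0.3720, h(Running) = 0.4399.
Starting from Idle, the probability is 0.3720.

0.3720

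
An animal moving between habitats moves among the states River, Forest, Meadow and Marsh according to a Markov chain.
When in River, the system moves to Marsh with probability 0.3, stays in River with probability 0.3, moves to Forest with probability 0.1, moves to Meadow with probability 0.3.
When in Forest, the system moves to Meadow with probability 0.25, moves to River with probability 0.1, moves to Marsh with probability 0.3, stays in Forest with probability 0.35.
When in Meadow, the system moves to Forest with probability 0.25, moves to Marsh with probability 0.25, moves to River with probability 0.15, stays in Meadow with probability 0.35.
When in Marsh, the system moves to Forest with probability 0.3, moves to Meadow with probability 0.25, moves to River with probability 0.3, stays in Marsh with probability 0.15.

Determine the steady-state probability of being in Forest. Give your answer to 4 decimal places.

Let the stationary distribution be π with π = πP and π_1 + π_2 + π_3 + π_4 = 1.
π_1 = 0.3·π_1 + 0.1·π_2 + 0.15·π_3 + 0.3·π_4
π_2 = 0.1·π_1 + 0.35·π_2 + 0.25·π_3 + 0.3·π_4
π_3 = 0.3·π_1 + 0.25·π_2 + 0.35·π_3 + 0.25·π_4
Solving with the normalization constraint gives π = (0.2051, 0.2574, 0.2892, 0.2483).
So the stationary probability of Forest is 0.2574.

0.2574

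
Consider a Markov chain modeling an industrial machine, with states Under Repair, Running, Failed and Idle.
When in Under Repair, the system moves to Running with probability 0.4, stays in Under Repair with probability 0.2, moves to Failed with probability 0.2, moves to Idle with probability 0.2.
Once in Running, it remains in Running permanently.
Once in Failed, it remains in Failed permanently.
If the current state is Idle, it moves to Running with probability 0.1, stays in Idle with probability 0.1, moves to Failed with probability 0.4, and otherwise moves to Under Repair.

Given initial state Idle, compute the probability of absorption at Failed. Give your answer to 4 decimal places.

0.6250

Let h(s) be the probability of absorption at Failed starting from transient state s. Then h(Failed) = 1 and h(Running) = 0. By first-step analysis:
h(Under Repair) = 0.2·h(Under Repair) + 0.4·0 + 0.2·1 + 0.2·h(Idle)
h(Idle) = 0.4·h(Under Repair) + 0.1·0 + 0.4·1 + 0.1·h(Idle)
Solving: h(Under Repair) = 0.4063, h(Idle) = 0.6250.
Starting from Idle, the probability is 0.6250.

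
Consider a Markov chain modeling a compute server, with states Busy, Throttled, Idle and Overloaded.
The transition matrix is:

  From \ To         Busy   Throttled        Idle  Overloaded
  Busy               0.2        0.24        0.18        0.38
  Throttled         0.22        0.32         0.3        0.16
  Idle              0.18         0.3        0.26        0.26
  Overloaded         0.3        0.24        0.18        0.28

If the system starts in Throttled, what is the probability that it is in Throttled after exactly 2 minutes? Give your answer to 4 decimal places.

Propagate the distribution vector 2 minutes from Throttled.
After 0 minutes: (0.0000, 1.0000, 0.0000, 0.0000)
After 1 minute: (0.2200, 0.3200, 0.3000, 0.1600)
After 2 minutes: (0.2164, 0.2836, 0.2424, 0.2576)
P(in Throttled after 2 minutes) = 0.2836

0.2836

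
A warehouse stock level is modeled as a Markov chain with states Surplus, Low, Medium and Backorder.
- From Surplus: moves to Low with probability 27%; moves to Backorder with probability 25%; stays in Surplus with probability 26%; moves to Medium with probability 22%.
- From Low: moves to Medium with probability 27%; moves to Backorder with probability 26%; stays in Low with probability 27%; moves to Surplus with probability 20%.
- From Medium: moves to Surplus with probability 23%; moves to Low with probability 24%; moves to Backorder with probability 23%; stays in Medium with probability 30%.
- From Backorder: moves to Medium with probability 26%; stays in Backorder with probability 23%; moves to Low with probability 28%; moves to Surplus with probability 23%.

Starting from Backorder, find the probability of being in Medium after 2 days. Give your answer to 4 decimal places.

0.2640

Propagate the distribution vector 2 days from Backorder.
After 0 days: (0.0000, 0.0000, 0.0000, 1.0000)
After 1 day: (0.2300, 0.2800, 0.2600, 0.2300)
After 2 days: (0.2285, 0.2645, 0.2640, 0.2430)
P(in Medium after 2 days) = 0.2640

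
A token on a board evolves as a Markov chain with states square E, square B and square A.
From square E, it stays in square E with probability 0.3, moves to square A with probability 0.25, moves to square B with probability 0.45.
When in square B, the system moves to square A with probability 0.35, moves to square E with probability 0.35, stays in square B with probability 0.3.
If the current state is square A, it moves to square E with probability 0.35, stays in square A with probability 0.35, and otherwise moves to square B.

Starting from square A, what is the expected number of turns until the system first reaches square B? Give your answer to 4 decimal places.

Let t(s) be the expected number of turns to first reach square B from state s, with t(square B) = 0. Conditioning on the first turn:
t(square E) = 1 + 0.3·t(square E) + 0.25·t(square A)
t(square A) = 1 + 0.35·t(square E) + 0.35·t(square A)
Solving: t(square E) = 2.4490, t(square A) = 2.8571.
Expected turns from square A to square B: 2.8571.

2.8571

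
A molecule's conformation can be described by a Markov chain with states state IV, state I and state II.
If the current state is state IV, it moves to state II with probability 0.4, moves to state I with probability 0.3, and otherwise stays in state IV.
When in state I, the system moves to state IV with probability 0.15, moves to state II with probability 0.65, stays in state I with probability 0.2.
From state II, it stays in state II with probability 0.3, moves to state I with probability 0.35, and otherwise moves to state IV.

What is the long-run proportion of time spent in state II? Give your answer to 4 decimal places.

Let the stationary distribution be π with π = πP and π_1 + π_2 + π_3 = 1.
π_1 = 0.3·π_1 + 0.15·π_2 + 0.35·π_3
π_2 = 0.3·π_1 + 0.2·π_2 + 0.35·π_3
Solving with the normalization constraint gives π = (0.2777, 0.2923, 0.4301).
So the stationary probability of state II is 0.4301.

0.4301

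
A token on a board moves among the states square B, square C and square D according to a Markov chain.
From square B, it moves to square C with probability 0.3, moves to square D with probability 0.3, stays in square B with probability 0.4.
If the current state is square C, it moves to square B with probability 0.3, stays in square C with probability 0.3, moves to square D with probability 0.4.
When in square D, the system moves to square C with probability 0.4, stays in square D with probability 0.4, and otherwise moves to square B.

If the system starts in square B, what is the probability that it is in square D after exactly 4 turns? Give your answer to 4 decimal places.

Propagate the distribution vector 4 turns from square B.
After 0 turns: (1.0000, 0.0000, 0.0000)
After 1 turn: (0.4000, 0.3000, 0.3000)
After 2 turns: (0.3100, 0.3300, 0.3600)
After 3 turns: (0.2950, 0.3360, 0.3690)
After 4 turns: (0.2926, 0.3369, 0.3705)
P(in square D after 4 turns) = 0.3705

0.3705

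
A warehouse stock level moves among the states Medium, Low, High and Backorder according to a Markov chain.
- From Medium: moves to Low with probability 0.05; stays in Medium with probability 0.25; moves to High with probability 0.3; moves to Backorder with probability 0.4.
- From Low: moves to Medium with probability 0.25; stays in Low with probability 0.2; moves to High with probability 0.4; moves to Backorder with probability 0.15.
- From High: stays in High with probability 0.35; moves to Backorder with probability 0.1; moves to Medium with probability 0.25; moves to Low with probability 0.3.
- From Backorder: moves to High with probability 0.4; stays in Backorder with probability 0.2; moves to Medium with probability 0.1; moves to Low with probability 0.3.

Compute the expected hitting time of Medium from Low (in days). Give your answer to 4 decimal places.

4.3607

Let t(s) be the expected number of days to first reach Medium from state s, with t(Medium) = 0. Conditioning on the first day:
t(Low) = 1 + 0.2·t(Low) + 0.4·t(High) + 0.15·t(Backorder)
t(High) = 1 + 0.3·t(Low) + 0.35·t(High) + 0.1·t(Backorder)
t(Backorder) = 1 + 0.3·t(Low) + 0.4·t(High) + 0.2·t(Backorder)
Solving: t(Low) = 4.3607, t(High) = 4.3279, t(Backorder) = 5.0492.
Expected days from Low to Medium: 4.3607.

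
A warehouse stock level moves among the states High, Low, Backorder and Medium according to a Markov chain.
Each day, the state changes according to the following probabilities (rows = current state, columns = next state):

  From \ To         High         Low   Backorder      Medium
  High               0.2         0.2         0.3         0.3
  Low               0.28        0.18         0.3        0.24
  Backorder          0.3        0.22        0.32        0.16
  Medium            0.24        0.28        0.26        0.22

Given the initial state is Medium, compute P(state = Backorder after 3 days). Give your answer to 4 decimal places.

Propagate the distribution vector 3 days from Medium.
After 0 days: (0.0000, 0.0000, 0.0000, 1.0000)
After 1 day: (0.2400, 0.2800, 0.2600, 0.2200)
After 2 days: (0.2572, 0.2172, 0.2964, 0.2292)
After 3 days: (0.2562, 0.2199, 0.2968, 0.2271)
P(in Backorder after 3 days) = 0.2968

0.2968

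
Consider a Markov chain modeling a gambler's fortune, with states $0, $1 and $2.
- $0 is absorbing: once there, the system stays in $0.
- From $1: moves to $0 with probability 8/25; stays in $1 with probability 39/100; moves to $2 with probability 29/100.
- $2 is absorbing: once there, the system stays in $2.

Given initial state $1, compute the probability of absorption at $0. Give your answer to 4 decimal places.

0.5246

Let h(s) be the probability of absorption at $0 starting from transient state s. Then h($0) = 1 and h($2) = 0. By first-step analysis:
h($1) = 0.32·1 + 0.39·h($1) + 0.29·0
Solving: h($1) = 0.5246.
Starting from $1, the probability is 0.5246.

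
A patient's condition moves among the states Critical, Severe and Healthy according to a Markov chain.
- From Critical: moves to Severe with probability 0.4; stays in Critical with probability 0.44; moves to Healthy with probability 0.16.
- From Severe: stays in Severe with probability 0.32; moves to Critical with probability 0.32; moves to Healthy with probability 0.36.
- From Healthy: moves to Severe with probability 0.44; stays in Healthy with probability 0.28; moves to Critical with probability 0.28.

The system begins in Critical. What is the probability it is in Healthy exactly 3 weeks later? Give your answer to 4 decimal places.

Propagate the distribution vector 3 weeks from Critical.
After 0 weeks: (1.0000, 0.0000, 0.0000)
After 1 week: (0.4400, 0.4000, 0.1600)
After 2 weeks: (0.3664, 0.3744, 0.2592)
After 3 weeks: (0.3536, 0.3804, 0.2660)
P(in Healthy after 3 weeks) = 0.2660

0.2660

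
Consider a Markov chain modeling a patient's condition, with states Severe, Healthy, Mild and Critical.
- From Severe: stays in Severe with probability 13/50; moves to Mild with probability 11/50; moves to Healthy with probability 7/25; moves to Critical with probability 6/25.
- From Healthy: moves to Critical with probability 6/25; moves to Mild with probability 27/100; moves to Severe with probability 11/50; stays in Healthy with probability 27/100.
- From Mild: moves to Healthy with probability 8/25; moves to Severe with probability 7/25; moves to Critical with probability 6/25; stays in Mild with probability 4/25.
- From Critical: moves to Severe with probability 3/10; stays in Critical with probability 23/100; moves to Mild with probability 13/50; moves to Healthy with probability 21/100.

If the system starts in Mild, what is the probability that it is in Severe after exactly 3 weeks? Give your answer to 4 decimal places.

0.2636

Propagate the distribution vector 3 weeks from Mild.
After 0 weeks: (0.0000, 0.0000, 1.0000, 0.0000)
After 1 week: (0.2800, 0.3200, 0.1600, 0.2400)
After 2 weeks: (0.2600, 0.2664, 0.2360, 0.2376)
After 3 weeks: (0.2636, 0.2701, 0.2287, 0.2376)
P(in Severe after 3 weeks) = 0.2636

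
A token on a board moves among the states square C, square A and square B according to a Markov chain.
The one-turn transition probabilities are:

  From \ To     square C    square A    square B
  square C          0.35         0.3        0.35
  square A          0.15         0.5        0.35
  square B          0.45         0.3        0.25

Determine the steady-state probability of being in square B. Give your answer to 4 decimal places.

Let the stationary distribution be π with π = πP and π_1 + π_2 + π_3 = 1.
π_1 = 0.35·π_1 + 0.15·π_2 + 0.45·π_3
π_2 = 0.3·π_1 + 0.5·π_2 + 0.3·π_3
Solving with the normalization constraint gives π = (0.3068, 0.3750, 0.3182).
So the stationary probability of square B is 0.3182.

0.3182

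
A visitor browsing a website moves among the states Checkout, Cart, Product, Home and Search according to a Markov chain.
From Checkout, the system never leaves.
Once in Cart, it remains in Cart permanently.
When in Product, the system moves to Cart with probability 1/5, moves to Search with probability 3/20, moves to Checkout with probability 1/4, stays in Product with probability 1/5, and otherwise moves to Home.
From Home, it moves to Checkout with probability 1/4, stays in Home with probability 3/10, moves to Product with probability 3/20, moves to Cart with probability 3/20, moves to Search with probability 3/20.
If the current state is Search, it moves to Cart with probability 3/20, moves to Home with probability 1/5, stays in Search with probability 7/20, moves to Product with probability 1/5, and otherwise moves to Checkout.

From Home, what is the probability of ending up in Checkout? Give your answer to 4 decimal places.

Let h(s) be the probability of absorption at Checkout starting from transient state s. Then h(Checkout) = 1 and h(Cart) = 0. By first-step analysis:
h(Product) = 0.25·1 + 0.2·0 + 0.2·h(Product) + 0.2·h(Home) + 0.15·h(Search)
h(Home) = 0.25·1 + 0.15·0 + 0.15·h(Product) + 0.3·h(Home) + 0.15·h(Search)
h(Search) = 0.1·1 + 0.15·0 + 0.2·h(Product) + 0.2·h(Home) + 0.35·h(Search)
Solving: h(Product) = 0.5528, h(Home) = 0.5835, h(Search) = 0.5035.
Starting from Home, the probability is 0.5835.

0.5835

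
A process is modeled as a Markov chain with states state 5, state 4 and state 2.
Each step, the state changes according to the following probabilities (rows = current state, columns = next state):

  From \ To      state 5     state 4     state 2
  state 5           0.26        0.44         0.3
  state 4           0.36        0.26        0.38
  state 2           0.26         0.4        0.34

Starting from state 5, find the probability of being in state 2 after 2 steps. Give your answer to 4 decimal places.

0.3472

Sum over the intermediate state after 1 step:
P = P(state 5→state 5)·P(state 5→state 2) + P(state 5→state 4)·P(state 4→state 2) + P(state 5→state 2)·P(state 2→state 2)
  = 0.26×0.3 + 0.44×0.38 + 0.3×0.34
  = 0.0780 + 0.1672 + 0.1020 = 0.3472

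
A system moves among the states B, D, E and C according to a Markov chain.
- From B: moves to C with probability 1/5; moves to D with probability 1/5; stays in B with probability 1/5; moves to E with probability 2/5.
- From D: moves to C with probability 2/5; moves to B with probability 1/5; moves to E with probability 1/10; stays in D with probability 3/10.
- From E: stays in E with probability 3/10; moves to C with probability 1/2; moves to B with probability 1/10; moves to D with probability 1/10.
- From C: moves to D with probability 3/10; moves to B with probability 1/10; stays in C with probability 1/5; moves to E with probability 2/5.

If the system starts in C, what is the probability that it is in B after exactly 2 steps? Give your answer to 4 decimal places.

0.1400

Propagate the distribution vector 2 steps from C.
After 0 steps: (0.0000, 0.0000, 0.0000, 1.0000)
After 1 step: (0.1000, 0.3000, 0.4000, 0.2000)
After 2 steps: (0.1400, 0.2100, 0.2700, 0.3800)
P(in B after 2 steps) = 0.1400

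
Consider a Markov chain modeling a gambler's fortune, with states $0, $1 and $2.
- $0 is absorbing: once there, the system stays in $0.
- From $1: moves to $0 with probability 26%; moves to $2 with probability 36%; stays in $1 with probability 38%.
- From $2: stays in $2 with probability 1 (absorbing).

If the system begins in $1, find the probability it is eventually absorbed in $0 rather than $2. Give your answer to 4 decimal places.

Let h(s) be the probability of absorption at $0 starting from transient state s. Then h($0) = 1 and h($2) = 0. By first-step analysis:
h($1) = 0.26·1 + 0.38·h($1) + 0.36·0
Solving: h($1) = 0.4194.
Starting from $1, the probability is 0.4194.

0.4194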